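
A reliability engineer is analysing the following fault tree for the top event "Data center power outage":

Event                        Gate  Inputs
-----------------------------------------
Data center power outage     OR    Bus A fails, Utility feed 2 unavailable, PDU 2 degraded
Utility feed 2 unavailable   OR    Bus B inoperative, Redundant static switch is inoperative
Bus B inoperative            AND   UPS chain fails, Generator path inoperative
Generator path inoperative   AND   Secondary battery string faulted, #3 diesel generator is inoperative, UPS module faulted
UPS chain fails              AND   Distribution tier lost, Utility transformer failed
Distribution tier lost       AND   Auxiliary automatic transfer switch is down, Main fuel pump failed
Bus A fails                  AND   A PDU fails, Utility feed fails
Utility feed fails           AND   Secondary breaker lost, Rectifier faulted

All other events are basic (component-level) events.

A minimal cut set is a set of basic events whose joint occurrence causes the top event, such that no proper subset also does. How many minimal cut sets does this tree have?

Utility feed fails [AND]: one cut set from each child combined → 1 × 1 = 1 cut set(s).
Bus A fails [AND]: one cut set from each child combined → 1 × 1 = 1 cut set(s).
Distribution tier lost [AND]: one cut set from each child combined → 1 × 1 = 1 cut set(s).
UPS chain fails [AND]: one cut set from each child combined → 1 × 1 = 1 cut set(s).
Generator path inoperative [AND]: one cut set from each child combined → 1 × 1 × 1 = 1 cut set(s).
Bus B inoperative [AND]: one cut set from each child combined → 1 × 1 = 1 cut set(s).
Utility feed 2 unavailable [OR]: union of children's cut sets → 2 cut set(s).
Data center power outage [OR]: union of children's cut sets → 4 cut set(s).
Minimal cut sets: {A PDU fails, Rectifier faulted, Secondary breaker lost}; {#3 diesel generator is inoperative, Auxiliary automatic transfer switch is down, Main fuel pump failed, Secondary battery string faulted, UPS module faulted, Utility transformer failed}; {Redundant static switch is inoperative}; {PDU 2 degraded}.

4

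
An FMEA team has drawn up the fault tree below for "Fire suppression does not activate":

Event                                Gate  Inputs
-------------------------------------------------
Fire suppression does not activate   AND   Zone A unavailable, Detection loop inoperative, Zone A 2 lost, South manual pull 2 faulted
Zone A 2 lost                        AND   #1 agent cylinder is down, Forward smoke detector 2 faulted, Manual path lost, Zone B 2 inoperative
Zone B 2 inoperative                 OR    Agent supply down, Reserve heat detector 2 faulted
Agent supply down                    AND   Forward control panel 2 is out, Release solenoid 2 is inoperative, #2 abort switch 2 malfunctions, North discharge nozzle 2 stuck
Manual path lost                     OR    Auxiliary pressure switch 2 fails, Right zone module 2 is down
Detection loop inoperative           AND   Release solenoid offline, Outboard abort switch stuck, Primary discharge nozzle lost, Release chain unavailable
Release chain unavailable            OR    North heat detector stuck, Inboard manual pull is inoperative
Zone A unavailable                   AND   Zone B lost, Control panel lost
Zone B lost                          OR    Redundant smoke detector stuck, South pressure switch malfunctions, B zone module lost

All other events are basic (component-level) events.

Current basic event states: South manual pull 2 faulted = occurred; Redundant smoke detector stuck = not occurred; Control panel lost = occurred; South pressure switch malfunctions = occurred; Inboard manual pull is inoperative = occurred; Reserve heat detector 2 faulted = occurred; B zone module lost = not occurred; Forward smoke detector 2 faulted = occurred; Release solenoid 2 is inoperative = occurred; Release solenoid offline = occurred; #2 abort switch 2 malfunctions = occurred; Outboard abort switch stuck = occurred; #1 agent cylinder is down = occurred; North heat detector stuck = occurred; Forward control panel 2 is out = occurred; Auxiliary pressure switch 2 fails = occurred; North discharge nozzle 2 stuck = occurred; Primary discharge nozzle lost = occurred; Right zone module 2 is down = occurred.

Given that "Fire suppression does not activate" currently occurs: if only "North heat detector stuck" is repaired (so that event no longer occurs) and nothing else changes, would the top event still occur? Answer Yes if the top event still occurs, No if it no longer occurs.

Counterfactual: set "North heat detector stuck" to not occurred.
Zone B lost [OR]: Redundant smoke detector stuck=not, South pressure switch malfunctions=occurs, B zone module lost=not → at least one input occurs → occurs.
Zone A unavailable [AND]: Zone B lost=occurs, Control panel lost=occurs → all inputs occur → occurs.
Release chain unavailable [OR]: North heat detector stuck=not, Inboard manual pull is inoperative=occurs → at least one input occurs → occurs.
Detection loop inoperative [AND]: Release solenoid offline=occurs, Outboard abort switch stuck=occurs, Primary discharge nozzle lost=occurs, Release chain unavailable=occurs → all inputs occur → occurs.
Manual path lost [OR]: Auxiliary pressure switch 2 fails=occurs, Right zone module 2 is down=occurs → at least one input occurs → occurs.
Agent supply down [AND]: Forward control panel 2 is out=occurs, Release solenoid 2 is inoperative=occurs, #2 abort switch 2 malfunctions=occurs, North discharge nozzle 2 stuck=occurs → all inputs occur → occurs.
Zone B 2 inoperative [OR]: Agent supply down=occurs, Reserve heat detector 2 faulted=occurs → at least one input occurs → occurs.
Zone A 2 lost [AND]: #1 agent cylinder is down=occurs, Forward smoke detector 2 faulted=occurs, Manual path lost=occurs, Zone B 2 inoperative=occurs → all inputs occur → occurs.
Fire suppression does not activate [AND]: Zone A unavailable=occurs, Detection loop inoperative=occurs, Zone A 2 lost=occurs, South manual pull 2 faulted=occurs → all inputs occur → occurs.

Yes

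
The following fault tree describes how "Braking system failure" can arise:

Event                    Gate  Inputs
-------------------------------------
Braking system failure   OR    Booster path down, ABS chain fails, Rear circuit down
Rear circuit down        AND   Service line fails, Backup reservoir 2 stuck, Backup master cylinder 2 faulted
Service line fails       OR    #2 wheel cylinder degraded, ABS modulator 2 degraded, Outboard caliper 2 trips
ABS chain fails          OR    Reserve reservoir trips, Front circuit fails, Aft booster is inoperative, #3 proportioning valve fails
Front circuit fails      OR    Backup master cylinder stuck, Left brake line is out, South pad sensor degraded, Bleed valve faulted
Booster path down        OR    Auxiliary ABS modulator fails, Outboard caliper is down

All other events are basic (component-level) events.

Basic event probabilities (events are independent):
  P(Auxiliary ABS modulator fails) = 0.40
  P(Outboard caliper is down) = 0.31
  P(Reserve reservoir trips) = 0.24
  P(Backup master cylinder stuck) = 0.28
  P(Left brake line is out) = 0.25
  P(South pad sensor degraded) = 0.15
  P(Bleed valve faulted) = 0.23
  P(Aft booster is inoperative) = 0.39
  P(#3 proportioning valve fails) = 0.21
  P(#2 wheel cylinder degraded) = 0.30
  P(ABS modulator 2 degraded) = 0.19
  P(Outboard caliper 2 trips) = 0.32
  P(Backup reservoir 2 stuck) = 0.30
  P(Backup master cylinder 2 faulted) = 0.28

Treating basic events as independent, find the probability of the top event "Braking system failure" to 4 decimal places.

P(Booster path down) [OR] = 1 − (1−0.40) × (1−0.31) = 0.586000
P(Front circuit fails) [OR] = 1 − (1−0.28) × (1−0.25) × (1−0.15) × (1−0.23) = 0.646570
P(ABS chain fails) [OR] = 1 − (1−0.24) × (1−0.646570) × (1−0.39) × (1−0.21) = 0.870558
P(Service line fails) [OR] = 1 − (1−0.30) × (1−0.19) × (1−0.32) = 0.614440
P(Rear circuit down) [AND] = 0.614440 × 0.30 × 0.28 = 0.051613
P(Braking system failure) [OR] = 1 − (1−0.586000) × (1−0.870558) × (1−0.051613) = 0.949177
Rounded to 4 decimal places: P(Braking system failure) ≈ 0.9492.

0.9492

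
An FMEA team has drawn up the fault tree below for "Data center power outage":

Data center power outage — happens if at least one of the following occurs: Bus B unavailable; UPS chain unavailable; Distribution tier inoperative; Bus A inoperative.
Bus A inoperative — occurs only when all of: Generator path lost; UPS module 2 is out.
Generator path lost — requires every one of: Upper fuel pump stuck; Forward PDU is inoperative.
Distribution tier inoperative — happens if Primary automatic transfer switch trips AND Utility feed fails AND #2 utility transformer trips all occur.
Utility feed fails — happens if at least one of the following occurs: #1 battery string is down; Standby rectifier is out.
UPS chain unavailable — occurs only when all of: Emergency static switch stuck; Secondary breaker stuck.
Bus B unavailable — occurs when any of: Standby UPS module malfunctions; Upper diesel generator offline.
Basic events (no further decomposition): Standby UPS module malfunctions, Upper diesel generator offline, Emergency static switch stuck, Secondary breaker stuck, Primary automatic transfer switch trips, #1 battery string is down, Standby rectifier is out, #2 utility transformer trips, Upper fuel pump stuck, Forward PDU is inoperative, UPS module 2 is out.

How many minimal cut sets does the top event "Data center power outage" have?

6

Bus B unavailable [OR]: union of children's cut sets → 2 cut set(s).
UPS chain unavailable [AND]: one cut set from each child combined → 1 × 1 = 1 cut set(s).
Utility feed fails [OR]: union of children's cut sets → 2 cut set(s).
Distribution tier inoperative [AND]: one cut set from each child combined → 1 × 2 × 1 = 2 cut set(s).
Generator path lost [AND]: one cut set from each child combined → 1 × 1 = 1 cut set(s).
Bus A inoperative [AND]: one cut set from each child combined → 1 × 1 = 1 cut set(s).
Data center power outage [OR]: union of children's cut sets → 6 cut set(s).
Minimal cut sets: {Standby UPS module malfunctions}; {Upper diesel generator offline}; {Emergency static switch stuck, Secondary breaker stuck}; {#1 battery string is down, #2 utility transformer trips, Primary automatic transfer switch trips}; {#2 utility transformer trips, Primary automatic transfer switch trips, Standby rectifier is out}; {Forward PDU is inoperative, UPS module 2 is out, Upper fuel pump stuck}.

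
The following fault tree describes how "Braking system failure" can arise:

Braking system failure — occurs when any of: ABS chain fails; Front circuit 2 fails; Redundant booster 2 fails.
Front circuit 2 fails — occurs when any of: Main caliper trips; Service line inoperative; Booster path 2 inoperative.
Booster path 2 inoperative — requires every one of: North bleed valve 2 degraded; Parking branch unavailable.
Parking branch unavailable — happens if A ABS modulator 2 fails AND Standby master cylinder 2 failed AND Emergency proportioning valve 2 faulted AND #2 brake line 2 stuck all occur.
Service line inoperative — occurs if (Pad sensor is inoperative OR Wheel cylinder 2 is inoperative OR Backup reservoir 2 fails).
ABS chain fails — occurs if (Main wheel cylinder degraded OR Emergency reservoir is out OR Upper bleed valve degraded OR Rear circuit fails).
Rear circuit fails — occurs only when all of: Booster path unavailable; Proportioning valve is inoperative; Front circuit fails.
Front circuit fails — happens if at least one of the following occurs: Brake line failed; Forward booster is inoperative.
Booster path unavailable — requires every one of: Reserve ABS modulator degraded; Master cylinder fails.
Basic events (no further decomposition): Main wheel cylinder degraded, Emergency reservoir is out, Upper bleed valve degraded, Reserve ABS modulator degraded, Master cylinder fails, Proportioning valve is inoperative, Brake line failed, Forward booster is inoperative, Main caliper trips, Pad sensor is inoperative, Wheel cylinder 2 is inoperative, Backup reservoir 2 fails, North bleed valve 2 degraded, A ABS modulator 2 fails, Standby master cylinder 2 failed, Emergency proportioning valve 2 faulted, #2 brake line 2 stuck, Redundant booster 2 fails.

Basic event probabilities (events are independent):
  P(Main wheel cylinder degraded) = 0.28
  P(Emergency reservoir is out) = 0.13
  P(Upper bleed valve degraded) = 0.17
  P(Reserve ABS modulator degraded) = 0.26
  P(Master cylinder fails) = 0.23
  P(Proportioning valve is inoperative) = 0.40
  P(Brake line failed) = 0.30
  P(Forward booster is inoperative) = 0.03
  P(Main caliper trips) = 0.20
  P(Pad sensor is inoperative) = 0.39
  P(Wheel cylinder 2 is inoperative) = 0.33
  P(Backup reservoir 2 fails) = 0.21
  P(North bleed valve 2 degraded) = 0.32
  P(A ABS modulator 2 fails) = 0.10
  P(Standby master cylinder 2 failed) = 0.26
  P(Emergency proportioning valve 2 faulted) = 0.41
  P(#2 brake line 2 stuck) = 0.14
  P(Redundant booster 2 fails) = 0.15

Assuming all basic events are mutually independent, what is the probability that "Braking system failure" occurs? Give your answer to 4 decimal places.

0.8868

P(Booster path unavailable) [AND] = 0.26 × 0.23 = 0.059800
P(Front circuit fails) [OR] = 1 − (1−0.30) × (1−0.03) = 0.321000
P(Rear circuit fails) [AND] = 0.059800 × 0.40 × 0.321000 = 0.007678
P(ABS chain fails) [OR] = 1 − (1−0.28) × (1−0.13) × (1−0.17) × (1−0.007678) = 0.484080
P(Service line inoperative) [OR] = 1 − (1−0.39) × (1−0.33) × (1−0.21) = 0.677127
P(Parking branch unavailable) [AND] = 0.10 × 0.26 × 0.41 × 0.14 = 0.001492
P(Booster path 2 inoperative) [AND] = 0.32 × 0.001492 = 0.000477
P(Front circuit 2 fails) [OR] = 1 − (1−0.20) × (1−0.677127) × (1−0.000477) = 0.741825
P(Braking system failure) [OR] = 1 − (1−0.484080) × (1−0.741825) × (1−0.15) = 0.886782
Rounded to 4 decimal places: P(Braking system failure) ≈ 0.8868.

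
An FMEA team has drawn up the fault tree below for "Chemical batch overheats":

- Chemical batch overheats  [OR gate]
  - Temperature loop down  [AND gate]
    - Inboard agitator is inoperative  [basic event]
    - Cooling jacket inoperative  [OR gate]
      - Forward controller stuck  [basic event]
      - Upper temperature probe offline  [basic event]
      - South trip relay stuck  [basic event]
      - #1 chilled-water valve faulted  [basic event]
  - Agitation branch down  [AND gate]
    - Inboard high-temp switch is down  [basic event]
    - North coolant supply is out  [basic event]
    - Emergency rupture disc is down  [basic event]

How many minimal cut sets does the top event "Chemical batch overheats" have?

5

Cooling jacket inoperative [OR]: union of children's cut sets → 4 cut set(s).
Temperature loop down [AND]: one cut set from each child combined → 1 × 4 = 4 cut set(s).
Agitation branch down [AND]: one cut set from each child combined → 1 × 1 × 1 = 1 cut set(s).
Chemical batch overheats [OR]: union of children's cut sets → 5 cut set(s).
Minimal cut sets: {Forward controller stuck, Inboard agitator is inoperative}; {Inboard agitator is inoperative, Upper temperature probe offline}; {Inboard agitator is inoperative, South trip relay stuck}; {#1 chilled-water valve faulted, Inboard agitator is inoperative}; {Emergency rupture disc is down, Inboard high-temp switch is down, North coolant supply is out}.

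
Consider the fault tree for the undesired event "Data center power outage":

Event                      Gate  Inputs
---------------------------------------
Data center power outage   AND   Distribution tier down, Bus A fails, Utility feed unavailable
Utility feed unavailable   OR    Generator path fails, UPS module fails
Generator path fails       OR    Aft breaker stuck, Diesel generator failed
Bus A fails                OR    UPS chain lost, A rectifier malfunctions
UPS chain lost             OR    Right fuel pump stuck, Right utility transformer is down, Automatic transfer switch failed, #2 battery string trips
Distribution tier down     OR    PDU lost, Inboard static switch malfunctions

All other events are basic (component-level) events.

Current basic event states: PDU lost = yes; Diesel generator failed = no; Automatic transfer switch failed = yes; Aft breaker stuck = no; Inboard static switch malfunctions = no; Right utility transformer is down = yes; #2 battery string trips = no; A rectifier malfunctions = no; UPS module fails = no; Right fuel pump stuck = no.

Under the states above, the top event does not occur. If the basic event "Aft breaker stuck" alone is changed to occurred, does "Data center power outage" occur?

Counterfactual: set "Aft breaker stuck" to occurred.
Distribution tier down [OR]: PDU lost=occurs, Inboard static switch malfunctions=not → at least one input occurs → occurs.
UPS chain lost [OR]: Right fuel pump stuck=not, Right utility transformer is down=occurs, Automatic transfer switch failed=occurs, #2 battery string trips=not → at least one input occurs → occurs.
Bus A fails [OR]: UPS chain lost=occurs, A rectifier malfunctions=not → at least one input occurs → occurs.
Generator path fails [OR]: Aft breaker stuck=occurs, Diesel generator failed=not → at least one input occurs → occurs.
Utility feed unavailable [OR]: Generator path fails=occurs, UPS module fails=not → at least one input occurs → occurs.
Data center power outage [AND]: Distribution tier down=occurs, Bus A fails=occurs, Utility feed unavailable=occurs → all inputs occur → occurs.

Yes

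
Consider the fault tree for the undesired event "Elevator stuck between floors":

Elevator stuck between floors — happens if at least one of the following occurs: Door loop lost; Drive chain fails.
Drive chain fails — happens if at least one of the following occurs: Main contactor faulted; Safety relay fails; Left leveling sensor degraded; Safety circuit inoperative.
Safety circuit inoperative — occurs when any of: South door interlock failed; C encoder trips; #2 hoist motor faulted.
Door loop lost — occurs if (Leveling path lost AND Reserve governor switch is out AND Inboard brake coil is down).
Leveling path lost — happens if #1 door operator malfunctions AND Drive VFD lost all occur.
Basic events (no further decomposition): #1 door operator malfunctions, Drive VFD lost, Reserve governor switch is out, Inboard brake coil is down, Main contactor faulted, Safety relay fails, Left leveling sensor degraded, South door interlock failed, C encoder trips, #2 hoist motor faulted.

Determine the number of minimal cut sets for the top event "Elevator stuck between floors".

Leveling path lost [AND]: one cut set from each child combined → 1 × 1 = 1 cut set(s).
Door loop lost [AND]: one cut set from each child combined → 1 × 1 × 1 = 1 cut set(s).
Safety circuit inoperative [OR]: union of children's cut sets → 3 cut set(s).
Drive chain fails [OR]: union of children's cut sets → 6 cut set(s).
Elevator stuck between floors [OR]: union of children's cut sets → 7 cut set(s).
Minimal cut sets: {#1 door operator malfunctions, Drive VFD lost, Inboard brake coil is down, Reserve governor switch is out}; {Main contactor faulted}; {Safety relay fails}; {Left leveling sensor degraded}; {South door interlock failed}; {C encoder trips}; {#2 hoist motor faulted}.

7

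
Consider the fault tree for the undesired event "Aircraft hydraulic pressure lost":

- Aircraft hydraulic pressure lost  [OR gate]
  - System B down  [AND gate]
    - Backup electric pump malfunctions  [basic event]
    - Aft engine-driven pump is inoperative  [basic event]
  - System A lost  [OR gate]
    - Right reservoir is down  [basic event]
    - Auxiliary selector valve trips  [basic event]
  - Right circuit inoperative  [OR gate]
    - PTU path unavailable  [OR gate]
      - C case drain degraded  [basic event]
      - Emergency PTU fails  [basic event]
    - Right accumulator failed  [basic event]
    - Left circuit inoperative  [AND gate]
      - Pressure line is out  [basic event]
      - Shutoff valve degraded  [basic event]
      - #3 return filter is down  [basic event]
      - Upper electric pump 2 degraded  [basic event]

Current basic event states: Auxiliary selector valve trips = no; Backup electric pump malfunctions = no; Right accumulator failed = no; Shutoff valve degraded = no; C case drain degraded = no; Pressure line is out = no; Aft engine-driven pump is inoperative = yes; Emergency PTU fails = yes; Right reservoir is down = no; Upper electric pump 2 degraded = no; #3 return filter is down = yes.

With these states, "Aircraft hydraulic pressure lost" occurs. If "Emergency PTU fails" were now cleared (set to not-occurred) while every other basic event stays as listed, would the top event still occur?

No

Counterfactual: set "Emergency PTU fails" to not occurred.
System B down [AND]: Backup electric pump malfunctions=not, Aft engine-driven pump is inoperative=occurs → not all inputs occur → does not occur.
System A lost [OR]: Right reservoir is down=not, Auxiliary selector valve trips=not → no input occurs → does not occur.
PTU path unavailable [OR]: C case drain degraded=not, Emergency PTU fails=not → no input occurs → does not occur.
Left circuit inoperative [AND]: Pressure line is out=not, Shutoff valve degraded=not, #3 return filter is down=occurs, Upper electric pump 2 degraded=not → not all inputs occur → does not occur.
Right circuit inoperative [OR]: PTU path unavailable=not, Right accumulator failed=not, Left circuit inoperative=not → no input occurs → does not occur.
Aircraft hydraulic pressure lost [OR]: System B down=not, System A lost=not, Right circuit inoperative=not → no input occurs → does not occur.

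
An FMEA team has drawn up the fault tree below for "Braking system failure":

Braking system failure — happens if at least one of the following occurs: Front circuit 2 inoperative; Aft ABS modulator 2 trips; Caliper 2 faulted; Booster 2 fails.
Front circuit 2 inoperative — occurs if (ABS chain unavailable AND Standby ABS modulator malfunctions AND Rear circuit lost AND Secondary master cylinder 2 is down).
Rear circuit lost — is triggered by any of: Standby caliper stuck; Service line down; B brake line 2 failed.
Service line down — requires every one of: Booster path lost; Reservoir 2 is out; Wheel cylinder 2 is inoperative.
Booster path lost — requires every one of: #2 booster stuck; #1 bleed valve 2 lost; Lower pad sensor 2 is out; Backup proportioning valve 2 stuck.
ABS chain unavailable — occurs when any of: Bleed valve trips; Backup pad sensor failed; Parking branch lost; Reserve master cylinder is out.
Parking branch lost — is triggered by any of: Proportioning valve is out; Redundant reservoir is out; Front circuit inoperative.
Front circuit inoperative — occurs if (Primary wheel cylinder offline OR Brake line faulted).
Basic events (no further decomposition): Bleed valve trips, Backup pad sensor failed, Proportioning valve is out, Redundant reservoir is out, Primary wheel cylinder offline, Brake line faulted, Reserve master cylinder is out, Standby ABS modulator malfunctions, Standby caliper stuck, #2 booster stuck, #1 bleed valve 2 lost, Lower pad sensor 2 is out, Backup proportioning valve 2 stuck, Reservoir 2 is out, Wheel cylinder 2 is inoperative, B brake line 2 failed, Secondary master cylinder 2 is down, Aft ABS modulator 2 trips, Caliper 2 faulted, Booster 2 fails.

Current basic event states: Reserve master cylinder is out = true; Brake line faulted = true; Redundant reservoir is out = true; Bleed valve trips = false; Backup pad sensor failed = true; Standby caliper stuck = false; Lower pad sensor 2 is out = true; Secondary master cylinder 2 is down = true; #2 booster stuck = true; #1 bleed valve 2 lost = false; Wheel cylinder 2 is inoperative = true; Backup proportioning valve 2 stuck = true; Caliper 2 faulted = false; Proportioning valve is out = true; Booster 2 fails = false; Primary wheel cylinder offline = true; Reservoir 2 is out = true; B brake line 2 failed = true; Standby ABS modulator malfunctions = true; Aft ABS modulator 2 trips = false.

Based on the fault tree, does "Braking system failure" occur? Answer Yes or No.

Front circuit inoperative [OR]: Primary wheel cylinder offline=occurs, Brake line faulted=occurs → at least one input occurs → occurs.
Parking branch lost [OR]: Proportioning valve is out=occurs, Redundant reservoir is out=occurs, Front circuit inoperative=occurs → at least one input occurs → occurs.
ABS chain unavailable [OR]: Bleed valve trips=not, Backup pad sensor failed=occurs, Parking branch lost=occurs, Reserve master cylinder is out=occurs → at least one input occurs → occurs.
Booster path lost [AND]: #2 booster stuck=occurs, #1 bleed valve 2 lost=not, Lower pad sensor 2 is out=occurs, Backup proportioning valve 2 stuck=occurs → not all inputs occur → does not occur.
Service line down [AND]: Booster path lost=not, Reservoir 2 is out=occurs, Wheel cylinder 2 is inoperative=occurs → not all inputs occur → does not occur.
Rear circuit lost [OR]: Standby caliper stuck=not, Service line down=not, B brake line 2 failed=occurs → at least one input occurs → occurs.
Front circuit 2 inoperative [AND]: ABS chain unavailable=occurs, Standby ABS modulator malfunctions=occurs, Rear circuit lost=occurs, Secondary master cylinder 2 is down=occurs → all inputs occur → occurs.
Braking system failure [OR]: Front circuit 2 inoperative=occurs, Aft ABS modulator 2 trips=not, Caliper 2 faulted=not, Booster 2 fails=not → at least one input occurs → occurs.

Yes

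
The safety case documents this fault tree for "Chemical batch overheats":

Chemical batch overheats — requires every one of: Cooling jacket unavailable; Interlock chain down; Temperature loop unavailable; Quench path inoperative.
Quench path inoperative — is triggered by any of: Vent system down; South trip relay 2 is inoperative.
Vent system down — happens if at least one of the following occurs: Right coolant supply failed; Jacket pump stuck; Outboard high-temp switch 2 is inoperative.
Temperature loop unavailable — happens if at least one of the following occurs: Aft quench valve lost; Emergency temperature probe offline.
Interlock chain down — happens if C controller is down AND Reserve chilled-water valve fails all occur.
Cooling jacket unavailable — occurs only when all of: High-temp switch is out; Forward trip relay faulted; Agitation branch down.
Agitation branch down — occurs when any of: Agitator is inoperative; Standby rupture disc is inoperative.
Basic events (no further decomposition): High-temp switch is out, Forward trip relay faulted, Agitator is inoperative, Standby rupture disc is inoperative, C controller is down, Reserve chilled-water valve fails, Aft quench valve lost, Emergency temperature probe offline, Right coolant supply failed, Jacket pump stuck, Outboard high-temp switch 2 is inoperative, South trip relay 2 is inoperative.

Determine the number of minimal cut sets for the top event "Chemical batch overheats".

16

Agitation branch down [OR]: union of children's cut sets → 2 cut set(s).
Cooling jacket unavailable [AND]: one cut set from each child combined → 1 × 1 × 2 = 2 cut set(s).
Interlock chain down [AND]: one cut set from each child combined → 1 × 1 = 1 cut set(s).
Temperature loop unavailable [OR]: union of children's cut sets → 2 cut set(s).
Vent system down [OR]: union of children's cut sets → 3 cut set(s).
Quench path inoperative [OR]: union of children's cut sets → 4 cut set(s).
Chemical batch overheats [AND]: one cut set from each child combined → 2 × 1 × 2 × 4 = 16 cut set(s).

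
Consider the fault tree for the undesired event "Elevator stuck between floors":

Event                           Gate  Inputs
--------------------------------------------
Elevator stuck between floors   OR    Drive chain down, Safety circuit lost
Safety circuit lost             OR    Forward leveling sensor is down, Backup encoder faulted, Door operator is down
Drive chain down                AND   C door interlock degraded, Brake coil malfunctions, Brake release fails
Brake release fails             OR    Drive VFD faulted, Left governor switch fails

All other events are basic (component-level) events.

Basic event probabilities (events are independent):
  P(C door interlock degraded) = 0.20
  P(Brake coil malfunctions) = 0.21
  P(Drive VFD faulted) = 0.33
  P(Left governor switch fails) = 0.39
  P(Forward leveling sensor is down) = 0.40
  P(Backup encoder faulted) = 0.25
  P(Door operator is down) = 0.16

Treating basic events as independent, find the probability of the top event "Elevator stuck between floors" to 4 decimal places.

0.6314

P(Brake release fails) [OR] = 1 − (1−0.33) × (1−0.39) = 0.591300
P(Drive chain down) [AND] = 0.20 × 0.21 × 0.591300 = 0.024835
P(Safety circuit lost) [OR] = 1 − (1−0.40) × (1−0.25) × (1−0.16) = 0.622000
P(Elevator stuck between floors) [OR] = 1 − (1−0.024835) × (1−0.622000) = 0.631388
Rounded to 4 decimal places: P(Elevator stuck between floors) ≈ 0.6314.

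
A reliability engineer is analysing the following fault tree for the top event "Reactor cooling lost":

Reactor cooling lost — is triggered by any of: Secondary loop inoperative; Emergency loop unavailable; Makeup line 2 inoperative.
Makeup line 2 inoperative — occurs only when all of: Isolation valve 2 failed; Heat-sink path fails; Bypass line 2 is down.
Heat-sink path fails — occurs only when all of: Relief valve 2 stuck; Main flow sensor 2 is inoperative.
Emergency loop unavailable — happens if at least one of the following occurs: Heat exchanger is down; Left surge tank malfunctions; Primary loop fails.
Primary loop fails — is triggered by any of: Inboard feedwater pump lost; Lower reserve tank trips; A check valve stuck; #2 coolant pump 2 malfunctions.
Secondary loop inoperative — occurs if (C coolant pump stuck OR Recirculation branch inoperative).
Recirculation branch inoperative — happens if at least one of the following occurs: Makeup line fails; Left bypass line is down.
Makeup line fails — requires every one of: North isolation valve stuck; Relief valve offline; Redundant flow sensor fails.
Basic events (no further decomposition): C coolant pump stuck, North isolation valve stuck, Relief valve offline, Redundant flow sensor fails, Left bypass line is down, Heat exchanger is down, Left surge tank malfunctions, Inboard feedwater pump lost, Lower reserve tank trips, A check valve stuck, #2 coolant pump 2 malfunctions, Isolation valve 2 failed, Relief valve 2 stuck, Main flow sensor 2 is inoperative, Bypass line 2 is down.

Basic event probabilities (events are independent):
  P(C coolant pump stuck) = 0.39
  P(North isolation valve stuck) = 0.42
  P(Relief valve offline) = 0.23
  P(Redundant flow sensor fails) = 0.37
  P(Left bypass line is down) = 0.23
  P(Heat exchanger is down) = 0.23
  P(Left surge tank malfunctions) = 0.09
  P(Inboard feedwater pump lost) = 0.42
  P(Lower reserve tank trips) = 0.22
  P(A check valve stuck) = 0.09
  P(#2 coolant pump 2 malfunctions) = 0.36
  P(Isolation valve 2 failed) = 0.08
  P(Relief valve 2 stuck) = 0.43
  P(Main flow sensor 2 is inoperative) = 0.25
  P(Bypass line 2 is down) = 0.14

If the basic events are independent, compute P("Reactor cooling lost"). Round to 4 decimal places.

P(Makeup line fails) [AND] = 0.42 × 0.23 × 0.37 = 0.035742
P(Recirculation branch inoperative) [OR] = 1 − (1−0.035742) × (1−0.23) = 0.257521
P(Secondary loop inoperative) [OR] = 1 − (1−0.39) × (1−0.257521) = 0.547088
P(Primary loop fails) [OR] = 1 − (1−0.42) × (1−0.22) × (1−0.09) × (1−0.36) = 0.736522
P(Emergency loop unavailable) [OR] = 1 − (1−0.23) × (1−0.09) × (1−0.736522) = 0.815381
P(Heat-sink path fails) [AND] = 0.43 × 0.25 = 0.107500
P(Makeup line 2 inoperative) [AND] = 0.08 × 0.107500 × 0.14 = 0.001204
P(Reactor cooling lost) [OR] = 1 − (1−0.547088) × (1−0.815381) × (1−0.001204) = 0.916485
Rounded to 4 decimal places: P(Reactor cooling lost) ≈ 0.9165.

0.9165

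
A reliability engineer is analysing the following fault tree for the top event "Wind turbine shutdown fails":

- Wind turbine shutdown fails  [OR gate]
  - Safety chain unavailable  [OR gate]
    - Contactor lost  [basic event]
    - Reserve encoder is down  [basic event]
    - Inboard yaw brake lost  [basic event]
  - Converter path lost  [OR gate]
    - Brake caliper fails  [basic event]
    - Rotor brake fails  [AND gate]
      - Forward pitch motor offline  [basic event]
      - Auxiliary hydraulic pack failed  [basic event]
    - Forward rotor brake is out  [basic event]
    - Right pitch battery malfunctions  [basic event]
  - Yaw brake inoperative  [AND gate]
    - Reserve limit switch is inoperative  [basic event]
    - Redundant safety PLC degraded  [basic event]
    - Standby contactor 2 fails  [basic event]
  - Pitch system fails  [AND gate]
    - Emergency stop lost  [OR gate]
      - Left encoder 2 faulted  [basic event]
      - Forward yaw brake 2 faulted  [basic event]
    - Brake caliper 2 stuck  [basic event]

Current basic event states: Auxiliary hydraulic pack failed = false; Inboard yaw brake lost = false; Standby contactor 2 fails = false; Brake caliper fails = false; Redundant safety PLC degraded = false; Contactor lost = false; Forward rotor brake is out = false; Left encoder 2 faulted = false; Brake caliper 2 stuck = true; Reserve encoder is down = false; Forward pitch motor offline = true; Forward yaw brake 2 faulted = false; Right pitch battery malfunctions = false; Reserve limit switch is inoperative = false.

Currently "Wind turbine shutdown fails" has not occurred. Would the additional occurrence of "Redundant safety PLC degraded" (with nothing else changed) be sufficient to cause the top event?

Counterfactual: set "Redundant safety PLC degraded" to occurred.
Safety chain unavailable [OR]: Contactor lost=not, Reserve encoder is down=not, Inboard yaw brake lost=not → no input occurs → does not occur.
Rotor brake fails [AND]: Forward pitch motor offline=occurs, Auxiliary hydraulic pack failed=not → not all inputs occur → does not occur.
Converter path lost [OR]: Brake caliper fails=not, Rotor brake fails=not, Forward rotor brake is out=not, Right pitch battery malfunctions=not → no input occurs → does not occur.
Yaw brake inoperative [AND]: Reserve limit switch is inoperative=not, Redundant safety PLC degraded=occurs, Standby contactor 2 fails=not → not all inputs occur → does not occur.
Emergency stop lost [OR]: Left encoder 2 faulted=not, Forward yaw brake 2 faulted=not → no input occurs → does not occur.
Pitch system fails [AND]: Emergency stop lost=not, Brake caliper 2 stuck=occurs → not all inputs occur → does not occur.
Wind turbine shutdown fails [OR]: Safety chain unavailable=not, Converter path lost=not, Yaw brake inoperative=not, Pitch system fails=not → no input occurs → does not occur.

No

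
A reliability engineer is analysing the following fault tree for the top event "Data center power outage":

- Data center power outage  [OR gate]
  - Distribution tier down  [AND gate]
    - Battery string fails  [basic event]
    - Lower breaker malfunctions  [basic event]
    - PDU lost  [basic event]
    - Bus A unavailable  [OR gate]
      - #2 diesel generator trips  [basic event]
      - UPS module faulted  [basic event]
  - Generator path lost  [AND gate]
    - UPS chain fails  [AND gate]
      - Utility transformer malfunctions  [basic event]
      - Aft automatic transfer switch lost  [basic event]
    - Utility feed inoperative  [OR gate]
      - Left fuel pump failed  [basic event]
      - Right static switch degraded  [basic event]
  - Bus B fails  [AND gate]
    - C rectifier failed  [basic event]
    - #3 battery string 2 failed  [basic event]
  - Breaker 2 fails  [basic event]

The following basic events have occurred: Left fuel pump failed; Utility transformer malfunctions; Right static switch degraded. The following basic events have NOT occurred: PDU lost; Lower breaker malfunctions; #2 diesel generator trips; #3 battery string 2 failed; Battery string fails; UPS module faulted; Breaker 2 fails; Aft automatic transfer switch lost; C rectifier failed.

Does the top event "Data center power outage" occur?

No

Bus A unavailable [OR]: #2 diesel generator trips=not, UPS module faulted=not → no input occurs → does not occur.
Distribution tier down [AND]: Battery string fails=not, Lower breaker malfunctions=not, PDU lost=not, Bus A unavailable=not → not all inputs occur → does not occur.
UPS chain fails [AND]: Utility transformer malfunctions=occurs, Aft automatic transfer switch lost=not → not all inputs occur → does not occur.
Utility feed inoperative [OR]: Left fuel pump failed=occurs, Right static switch degraded=occurs → at least one input occurs → occurs.
Generator path lost [AND]: UPS chain fails=not, Utility feed inoperative=occurs → not all inputs occur → does not occur.
Bus B fails [AND]: C rectifier failed=not, #3 battery string 2 failed=not → not all inputs occur → does not occur.
Data center power outage [OR]: Distribution tier down=not, Generator path lost=not, Bus B fails=not, Breaker 2 fails=not → no input occurs → does not occur.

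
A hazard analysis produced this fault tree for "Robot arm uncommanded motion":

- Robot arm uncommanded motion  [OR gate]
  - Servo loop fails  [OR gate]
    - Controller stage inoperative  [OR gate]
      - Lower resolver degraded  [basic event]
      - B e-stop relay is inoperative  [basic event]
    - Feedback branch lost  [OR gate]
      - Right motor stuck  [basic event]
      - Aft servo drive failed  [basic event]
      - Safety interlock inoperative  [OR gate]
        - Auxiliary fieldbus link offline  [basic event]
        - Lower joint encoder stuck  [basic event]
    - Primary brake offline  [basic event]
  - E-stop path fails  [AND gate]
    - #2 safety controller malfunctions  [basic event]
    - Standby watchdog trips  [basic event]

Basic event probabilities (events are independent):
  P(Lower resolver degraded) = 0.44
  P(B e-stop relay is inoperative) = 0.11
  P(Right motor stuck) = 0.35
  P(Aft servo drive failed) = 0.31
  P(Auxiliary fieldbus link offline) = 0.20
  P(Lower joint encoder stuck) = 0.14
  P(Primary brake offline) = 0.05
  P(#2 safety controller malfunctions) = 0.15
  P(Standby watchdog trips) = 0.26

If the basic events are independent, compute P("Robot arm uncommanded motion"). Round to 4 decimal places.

0.8596

P(Controller stage inoperative) [OR] = 1 − (1−0.44) × (1−0.11) = 0.501600
P(Safety interlock inoperative) [OR] = 1 − (1−0.20) × (1−0.14) = 0.312000
P(Feedback branch lost) [OR] = 1 − (1−0.35) × (1−0.31) × (1−0.312000) = 0.691432
P(Servo loop fails) [OR] = 1 − (1−0.501600) × (1−0.691432) × (1−0.05) = 0.853899
P(E-stop path fails) [AND] = 0.15 × 0.26 = 0.039000
P(Robot arm uncommanded motion) [OR] = 1 − (1−0.853899) × (1−0.039000) = 0.859597
Rounded to 4 decimal places: P(Robot arm uncommanded motion) ≈ 0.8596.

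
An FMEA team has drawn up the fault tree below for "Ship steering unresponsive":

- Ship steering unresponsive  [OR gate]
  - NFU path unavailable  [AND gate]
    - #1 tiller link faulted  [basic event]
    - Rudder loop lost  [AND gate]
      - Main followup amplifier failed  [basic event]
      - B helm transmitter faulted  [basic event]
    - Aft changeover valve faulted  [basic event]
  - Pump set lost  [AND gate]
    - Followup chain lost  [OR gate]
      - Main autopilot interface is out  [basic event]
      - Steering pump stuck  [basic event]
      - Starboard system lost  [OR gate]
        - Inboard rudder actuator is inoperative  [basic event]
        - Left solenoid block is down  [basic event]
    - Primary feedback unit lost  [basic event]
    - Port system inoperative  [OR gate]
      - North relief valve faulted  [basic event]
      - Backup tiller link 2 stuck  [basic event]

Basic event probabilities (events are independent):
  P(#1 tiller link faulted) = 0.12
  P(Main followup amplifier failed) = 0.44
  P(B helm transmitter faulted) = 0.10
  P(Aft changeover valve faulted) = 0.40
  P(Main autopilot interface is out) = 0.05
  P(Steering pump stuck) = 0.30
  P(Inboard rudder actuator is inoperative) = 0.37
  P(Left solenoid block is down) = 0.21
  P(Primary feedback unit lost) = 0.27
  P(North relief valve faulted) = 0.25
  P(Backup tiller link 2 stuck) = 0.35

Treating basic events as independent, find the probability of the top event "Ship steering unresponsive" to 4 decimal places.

0.0945

P(Rudder loop lost) [AND] = 0.44 × 0.10 = 0.044000
P(NFU path unavailable) [AND] = 0.12 × 0.044000 × 0.40 = 0.002112
P(Starboard system lost) [OR] = 1 − (1−0.37) × (1−0.21) = 0.502300
P(Followup chain lost) [OR] = 1 − (1−0.05) × (1−0.30) × (1−0.502300) = 0.669030
P(Port system inoperative) [OR] = 1 − (1−0.25) × (1−0.35) = 0.512500
P(Pump set lost) [AND] = 0.669030 × 0.27 × 0.512500 = 0.092577
P(Ship steering unresponsive) [OR] = 1 − (1−0.002112) × (1−0.092577) = 0.094493
Rounded to 4 decimal places: P(Ship steering unresponsive) ≈ 0.0945.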